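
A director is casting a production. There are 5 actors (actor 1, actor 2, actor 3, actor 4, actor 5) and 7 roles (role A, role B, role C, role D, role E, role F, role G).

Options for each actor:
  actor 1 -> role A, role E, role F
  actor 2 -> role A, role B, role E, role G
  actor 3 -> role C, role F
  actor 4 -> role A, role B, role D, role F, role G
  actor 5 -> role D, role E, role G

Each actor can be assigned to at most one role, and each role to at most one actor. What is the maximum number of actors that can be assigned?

5

One maximum matching: actor 1→role E, actor 2→role B, actor 3→role C, actor 4→role F, actor 5→role G.
This saturates every actor, so 5 is the maximum.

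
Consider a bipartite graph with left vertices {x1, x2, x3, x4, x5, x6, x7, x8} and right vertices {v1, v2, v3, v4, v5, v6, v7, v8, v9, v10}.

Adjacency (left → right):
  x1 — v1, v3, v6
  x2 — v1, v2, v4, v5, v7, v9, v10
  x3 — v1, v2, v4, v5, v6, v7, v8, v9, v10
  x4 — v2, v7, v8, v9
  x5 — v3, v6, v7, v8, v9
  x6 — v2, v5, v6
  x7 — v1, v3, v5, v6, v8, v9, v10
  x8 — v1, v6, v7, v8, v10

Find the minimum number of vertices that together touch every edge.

8

A maximum matching has 8 edges (e.g. x1–v1, x2–v4, x3–v8, x4–v7, x5–v6, x6–v2, x7–v3, x8–v10).
By König's theorem the minimum vertex cover has the same size. One such cover is {x1, x2, x3, x4, x5, x6, x7, x8}.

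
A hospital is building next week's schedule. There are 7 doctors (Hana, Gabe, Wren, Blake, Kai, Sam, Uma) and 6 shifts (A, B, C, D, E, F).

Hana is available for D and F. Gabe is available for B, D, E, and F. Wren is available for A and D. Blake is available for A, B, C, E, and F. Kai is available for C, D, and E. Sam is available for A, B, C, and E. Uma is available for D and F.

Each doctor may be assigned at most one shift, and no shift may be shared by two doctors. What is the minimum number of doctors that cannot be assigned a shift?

One maximum matching: Hana→F, Gabe→E, Wren→D, Blake→A, Kai→C, Sam→B.
The set {Hana, Gabe, Wren, Blake, Kai, Sam, Uma} has only 6 neighbours ({A, B, C, D, E, F}), so by Hall's theorem at most 6 of the 7 doctors can be matched.
That matches 6 of the 7, leaving 1 unmatched; no matching can do better.

1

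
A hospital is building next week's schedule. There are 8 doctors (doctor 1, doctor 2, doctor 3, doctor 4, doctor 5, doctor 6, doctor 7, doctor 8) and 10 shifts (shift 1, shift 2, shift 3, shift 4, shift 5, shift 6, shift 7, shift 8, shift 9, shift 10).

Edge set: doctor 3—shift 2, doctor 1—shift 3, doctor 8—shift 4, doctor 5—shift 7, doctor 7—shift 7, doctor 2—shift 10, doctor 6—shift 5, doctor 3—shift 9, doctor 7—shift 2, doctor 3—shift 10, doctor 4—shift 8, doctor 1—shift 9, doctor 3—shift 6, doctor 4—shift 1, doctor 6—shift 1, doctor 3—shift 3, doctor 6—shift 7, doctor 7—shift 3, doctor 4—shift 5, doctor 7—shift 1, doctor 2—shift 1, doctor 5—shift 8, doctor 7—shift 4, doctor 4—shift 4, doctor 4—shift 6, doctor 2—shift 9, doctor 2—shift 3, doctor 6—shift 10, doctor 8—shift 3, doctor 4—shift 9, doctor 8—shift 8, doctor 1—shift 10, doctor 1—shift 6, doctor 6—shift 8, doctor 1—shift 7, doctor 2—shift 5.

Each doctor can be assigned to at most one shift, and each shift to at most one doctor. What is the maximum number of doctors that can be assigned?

8

One maximum matching: doctor 1→shift 7, doctor 2→shift 5, doctor 3→shift 2, doctor 4→shift 6, doctor 5→shift 8, doctor 6→shift 1, doctor 7→shift 4, doctor 8→shift 3.
This saturates every doctor, so 8 is the maximum.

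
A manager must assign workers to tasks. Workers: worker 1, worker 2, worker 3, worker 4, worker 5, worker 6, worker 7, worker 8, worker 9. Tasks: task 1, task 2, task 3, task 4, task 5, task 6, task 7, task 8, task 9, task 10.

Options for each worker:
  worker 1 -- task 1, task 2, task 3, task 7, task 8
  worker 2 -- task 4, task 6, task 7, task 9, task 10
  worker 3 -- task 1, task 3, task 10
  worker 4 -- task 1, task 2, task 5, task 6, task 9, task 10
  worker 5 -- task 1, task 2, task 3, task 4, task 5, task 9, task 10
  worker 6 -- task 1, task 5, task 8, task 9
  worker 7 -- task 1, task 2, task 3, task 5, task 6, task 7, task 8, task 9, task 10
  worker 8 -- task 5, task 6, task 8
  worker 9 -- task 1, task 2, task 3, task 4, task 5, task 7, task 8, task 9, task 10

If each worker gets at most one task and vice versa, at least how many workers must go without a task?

0

One maximum matching: worker 1–task 2, worker 2–task 10, worker 3–task 3, worker 4–task 1, worker 5–task 4, worker 6–task 9, worker 7–task 7, worker 8–task 5, worker 9–task 8.
All 9 workers are matched, so no larger matching exists.
That matches 9 of the 9, leaving 0 unmatched; no matching can do better.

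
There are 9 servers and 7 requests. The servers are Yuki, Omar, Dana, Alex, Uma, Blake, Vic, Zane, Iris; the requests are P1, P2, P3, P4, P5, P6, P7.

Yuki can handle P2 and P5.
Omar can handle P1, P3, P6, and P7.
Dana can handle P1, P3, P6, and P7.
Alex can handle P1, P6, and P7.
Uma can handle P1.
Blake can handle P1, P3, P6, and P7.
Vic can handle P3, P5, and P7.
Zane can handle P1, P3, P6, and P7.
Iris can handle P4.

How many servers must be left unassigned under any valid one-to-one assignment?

2

For example, pair Yuki–P2, Omar–P3, Dana–P6, Alex–P7, Uma–P1, Vic–P5, Iris–P4.
The set {Omar, Dana, Alex, Uma, Blake, Zane} has only 4 neighbours ({P1, P3, P6, P7}), so by Hall's theorem at most 7 of the 9 servers can be matched.
That matches 7 of the 9, leaving 2 unmatched; no matching can do better.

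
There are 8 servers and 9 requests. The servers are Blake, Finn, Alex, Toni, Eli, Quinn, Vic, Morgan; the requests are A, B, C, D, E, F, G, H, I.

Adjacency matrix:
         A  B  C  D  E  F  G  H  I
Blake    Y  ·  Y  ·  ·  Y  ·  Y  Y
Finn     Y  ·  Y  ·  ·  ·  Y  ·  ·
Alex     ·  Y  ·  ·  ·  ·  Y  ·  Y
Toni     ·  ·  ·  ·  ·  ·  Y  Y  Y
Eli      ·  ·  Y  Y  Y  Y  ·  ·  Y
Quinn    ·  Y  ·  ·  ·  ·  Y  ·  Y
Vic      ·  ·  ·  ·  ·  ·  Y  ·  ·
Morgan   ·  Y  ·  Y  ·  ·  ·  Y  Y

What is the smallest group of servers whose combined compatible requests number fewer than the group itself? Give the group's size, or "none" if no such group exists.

A matching saturating every server exists, for instance Blake→A, Finn→C, Alex→B, Toni→H, Eli→E, Quinn→I, Vic→G, Morgan→D.
By Hall's marriage theorem, this means |N(S)| ≥ |S| for every subset S, so no violating subset exists.

none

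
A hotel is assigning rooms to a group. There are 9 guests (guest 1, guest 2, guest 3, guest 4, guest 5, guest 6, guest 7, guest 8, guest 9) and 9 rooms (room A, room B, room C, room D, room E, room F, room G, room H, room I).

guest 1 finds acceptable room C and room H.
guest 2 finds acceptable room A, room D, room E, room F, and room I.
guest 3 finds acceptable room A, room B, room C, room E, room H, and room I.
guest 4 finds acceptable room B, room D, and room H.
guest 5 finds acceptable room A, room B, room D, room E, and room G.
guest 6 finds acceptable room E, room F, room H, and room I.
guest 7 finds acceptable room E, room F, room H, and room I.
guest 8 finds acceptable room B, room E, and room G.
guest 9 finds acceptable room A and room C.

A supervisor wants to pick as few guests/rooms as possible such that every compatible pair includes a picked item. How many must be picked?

9

{guest 1, guest 2, guest 3, guest 4, guest 5, guest 6, guest 7, guest 8, guest 9} is a vertex cover of size 9: every edge has an endpoint in this set.
No smaller cover exists because guest 1–room H, guest 2–room D, guest 3–room I, guest 4–room B, guest 5–room A, guest 6–room F, guest 7–room E, guest 8–room G, guest 9–room C is a matching of size 9, and a cover must include an endpoint of each of these disjoint edges (König's theorem).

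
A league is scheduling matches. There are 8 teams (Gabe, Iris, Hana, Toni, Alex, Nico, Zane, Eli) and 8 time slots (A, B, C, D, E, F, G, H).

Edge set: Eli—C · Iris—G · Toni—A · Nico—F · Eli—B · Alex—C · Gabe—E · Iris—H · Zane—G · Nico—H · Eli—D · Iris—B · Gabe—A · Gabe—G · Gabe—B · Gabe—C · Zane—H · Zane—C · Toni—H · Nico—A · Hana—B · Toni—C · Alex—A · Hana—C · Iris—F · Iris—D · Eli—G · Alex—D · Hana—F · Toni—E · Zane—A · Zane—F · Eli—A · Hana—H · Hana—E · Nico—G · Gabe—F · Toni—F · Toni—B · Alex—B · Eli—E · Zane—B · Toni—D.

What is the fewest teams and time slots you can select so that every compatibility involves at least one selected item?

8

The 8 edges Gabe–E, Iris–D, Hana–B, Toni–H, Alex–C, Nico–F, Zane–A, Eli–G form a matching, so any vertex cover needs at least 8 vertices (one per matched edge).
Conversely {Gabe, Iris, Hana, Toni, Alex, Nico, Zane, Eli} meets every edge and has exactly 8 vertices, so 8 is optimal.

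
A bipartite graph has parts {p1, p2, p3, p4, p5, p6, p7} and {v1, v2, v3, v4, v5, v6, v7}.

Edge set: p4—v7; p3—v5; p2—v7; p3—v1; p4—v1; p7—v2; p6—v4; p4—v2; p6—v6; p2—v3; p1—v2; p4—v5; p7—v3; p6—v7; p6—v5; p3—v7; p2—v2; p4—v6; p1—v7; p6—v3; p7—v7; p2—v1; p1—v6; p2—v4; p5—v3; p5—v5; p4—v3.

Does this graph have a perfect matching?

A valid assignment of size 7: p1→v7, p2→v4, p3→v1, p4→v3, p5→v5, p6→v6, p7→v2.
Every left vertex is matched, so this is a perfect matching.

Yes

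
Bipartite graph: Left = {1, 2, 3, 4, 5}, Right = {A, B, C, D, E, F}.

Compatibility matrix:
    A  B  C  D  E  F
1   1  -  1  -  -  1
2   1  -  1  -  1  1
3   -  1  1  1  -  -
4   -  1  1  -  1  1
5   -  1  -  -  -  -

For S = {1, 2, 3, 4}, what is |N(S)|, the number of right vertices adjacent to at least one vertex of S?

6

The union of neighbours of {1, 2, 3, 4} is {A, B, C, D, E, F}, which has 6 elements.
Since |N(S)| = 6 ≥ |S| = 4, Hall's condition holds for this subset.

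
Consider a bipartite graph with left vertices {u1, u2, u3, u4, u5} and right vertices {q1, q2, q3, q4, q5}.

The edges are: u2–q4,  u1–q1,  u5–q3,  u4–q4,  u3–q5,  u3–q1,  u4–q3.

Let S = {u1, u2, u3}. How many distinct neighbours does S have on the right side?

The union of neighbours of {u1, u2, u3} is {q1, q4, q5}, which has 3 elements.
Since |N(S)| = 3 ≥ |S| = 3, Hall's condition holds for this subset.

3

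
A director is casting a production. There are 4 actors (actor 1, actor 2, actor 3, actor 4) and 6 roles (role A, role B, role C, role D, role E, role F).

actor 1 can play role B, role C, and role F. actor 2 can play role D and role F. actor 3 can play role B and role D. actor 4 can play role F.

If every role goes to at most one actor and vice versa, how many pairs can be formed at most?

4

A valid assignment of size 4: actor 1-role C, actor 2-role D, actor 3-role B, actor 4-role F.
All 4 actors are matched, so no larger matching exists.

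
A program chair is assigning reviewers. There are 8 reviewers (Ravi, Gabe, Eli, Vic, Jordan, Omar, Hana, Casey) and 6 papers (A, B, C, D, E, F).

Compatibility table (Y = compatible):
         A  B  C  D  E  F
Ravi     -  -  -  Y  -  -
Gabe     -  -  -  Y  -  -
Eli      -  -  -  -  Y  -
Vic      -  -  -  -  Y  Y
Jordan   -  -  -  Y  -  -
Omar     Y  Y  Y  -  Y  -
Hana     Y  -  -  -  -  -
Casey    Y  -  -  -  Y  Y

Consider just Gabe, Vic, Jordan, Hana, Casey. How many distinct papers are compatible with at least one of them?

4

The union of neighbours of {Gabe, Vic, Jordan, Hana, Casey} is {A, D, E, F}, which has 4 elements.
Since |N(S)| = 4 < |S| = 5, Hall's condition fails for this subset.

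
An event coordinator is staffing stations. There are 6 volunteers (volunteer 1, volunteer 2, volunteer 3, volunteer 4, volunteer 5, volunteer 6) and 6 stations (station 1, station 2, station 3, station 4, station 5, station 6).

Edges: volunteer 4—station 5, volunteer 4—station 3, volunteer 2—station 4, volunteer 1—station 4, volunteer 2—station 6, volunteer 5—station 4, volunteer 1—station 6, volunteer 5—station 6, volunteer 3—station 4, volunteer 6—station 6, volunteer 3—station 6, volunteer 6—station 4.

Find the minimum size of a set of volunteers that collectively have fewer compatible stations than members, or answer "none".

3

Take S = {volunteer 1, volunteer 2, volunteer 3}. Its neighbourhood is {station 4, station 6}, so |N(S)| = 2 < |S| = 3.
Every subset of size less than 3 has at least as many neighbours as members, so 3 is the minimum.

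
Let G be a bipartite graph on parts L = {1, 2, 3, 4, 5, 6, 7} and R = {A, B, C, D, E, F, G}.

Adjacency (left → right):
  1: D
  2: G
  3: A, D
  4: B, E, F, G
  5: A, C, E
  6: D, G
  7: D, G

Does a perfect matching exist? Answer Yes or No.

The set {1, 2, 6, 7} has only 2 neighbours ({D, G}), so by Hall's theorem at most 5 of the 7 left vertices can be matched.
Hence no matching covers every left vertex.

No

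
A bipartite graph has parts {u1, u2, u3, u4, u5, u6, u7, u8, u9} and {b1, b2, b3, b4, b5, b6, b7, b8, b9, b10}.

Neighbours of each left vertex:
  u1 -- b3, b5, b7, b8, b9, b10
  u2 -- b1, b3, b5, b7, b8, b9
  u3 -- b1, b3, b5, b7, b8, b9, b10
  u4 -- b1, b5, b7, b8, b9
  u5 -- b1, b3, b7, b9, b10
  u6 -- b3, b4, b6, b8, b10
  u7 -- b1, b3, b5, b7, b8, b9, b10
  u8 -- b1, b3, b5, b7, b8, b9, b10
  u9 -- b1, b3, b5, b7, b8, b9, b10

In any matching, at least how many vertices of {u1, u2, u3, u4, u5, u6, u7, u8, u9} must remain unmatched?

One maximum matching: u1→b3, u2→b5, u3→b8, u4→b9, u5→b10, u6→b6, u7→b1, u8→b7.
The set {u1, u2, u3, u4, u5, u7, u8, u9} has only 7 neighbours ({b1, b10, b3, b5, b7, b8, b9}), so by Hall's theorem at most 8 of the 9 left vertices can be matched.
That matches 8 of the 9, leaving 1 unmatched; no matching can do better.

1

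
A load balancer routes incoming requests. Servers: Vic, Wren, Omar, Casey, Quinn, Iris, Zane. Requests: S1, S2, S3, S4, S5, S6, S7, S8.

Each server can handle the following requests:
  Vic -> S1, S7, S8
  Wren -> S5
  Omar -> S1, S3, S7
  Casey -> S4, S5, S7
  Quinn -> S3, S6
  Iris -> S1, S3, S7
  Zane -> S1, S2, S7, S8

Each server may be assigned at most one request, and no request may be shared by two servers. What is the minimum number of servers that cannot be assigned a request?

A valid assignment of size 7: Vic–S8, Wren–S5, Omar–S3, Casey–S4, Quinn–S6, Iris–S7, Zane–S2.
This saturates every server, so 7 is the maximum.
That matches 7 of the 7, leaving 0 unmatched; no matching can do better.

0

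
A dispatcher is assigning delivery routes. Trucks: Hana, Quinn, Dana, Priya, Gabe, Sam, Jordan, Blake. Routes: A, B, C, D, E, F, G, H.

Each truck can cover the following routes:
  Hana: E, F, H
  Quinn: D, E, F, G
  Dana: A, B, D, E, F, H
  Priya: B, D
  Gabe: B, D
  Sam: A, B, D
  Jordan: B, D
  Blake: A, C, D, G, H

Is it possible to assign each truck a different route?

The set {Priya, Gabe, Jordan} has only 2 neighbours ({B, D}), so by Hall's theorem at most 7 of the 8 trucks can be matched.
Hence no matching covers every truck.

No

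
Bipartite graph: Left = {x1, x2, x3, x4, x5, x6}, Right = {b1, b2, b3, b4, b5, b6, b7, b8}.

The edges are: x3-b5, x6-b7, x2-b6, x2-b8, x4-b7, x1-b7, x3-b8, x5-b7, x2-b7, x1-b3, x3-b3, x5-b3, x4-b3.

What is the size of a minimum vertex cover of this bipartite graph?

4

{x2, x3, b3, b7} is a vertex cover of size 4: every edge has an endpoint in this set.
No smaller cover exists because x1–b7, x2–b6, x3–b8, x4–b3 is a matching of size 4, and a cover must include an endpoint of each of these disjoint edges (König's theorem).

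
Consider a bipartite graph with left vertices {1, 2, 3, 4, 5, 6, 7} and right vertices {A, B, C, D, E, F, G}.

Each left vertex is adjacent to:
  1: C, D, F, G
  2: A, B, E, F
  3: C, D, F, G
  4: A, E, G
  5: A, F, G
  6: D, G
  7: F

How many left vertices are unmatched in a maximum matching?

For example, pair 1→D, 2→B, 3→C, 4→E, 5→A, 6→G, 7→F.
All 7 left vertices are matched, so no larger matching exists.
That matches 7 of the 7, leaving 0 unmatched; no matching can do better.

0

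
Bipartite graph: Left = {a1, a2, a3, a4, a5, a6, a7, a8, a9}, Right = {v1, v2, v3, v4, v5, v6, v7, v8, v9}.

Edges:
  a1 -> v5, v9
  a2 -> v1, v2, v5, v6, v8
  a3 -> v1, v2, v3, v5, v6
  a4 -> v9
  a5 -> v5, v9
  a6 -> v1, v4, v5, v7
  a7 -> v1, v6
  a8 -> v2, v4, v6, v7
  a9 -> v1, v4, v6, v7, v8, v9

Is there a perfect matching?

No

The set {a1, a4, a5} has only 2 neighbours ({v5, v9}), so by Hall's theorem at most 8 of the 9 left vertices can be matched.
Hence no matching covers every left vertex.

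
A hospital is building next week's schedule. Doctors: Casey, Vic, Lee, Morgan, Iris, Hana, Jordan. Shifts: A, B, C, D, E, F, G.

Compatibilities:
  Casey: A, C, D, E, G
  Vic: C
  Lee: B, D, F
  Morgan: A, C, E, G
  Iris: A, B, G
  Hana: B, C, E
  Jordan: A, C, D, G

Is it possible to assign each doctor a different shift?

Yes

A valid assignment of size 7: Casey→D, Vic→C, Lee→F, Morgan→A, Iris→B, Hana→E, Jordan→G.
Every doctor is matched, so this is a perfect matching.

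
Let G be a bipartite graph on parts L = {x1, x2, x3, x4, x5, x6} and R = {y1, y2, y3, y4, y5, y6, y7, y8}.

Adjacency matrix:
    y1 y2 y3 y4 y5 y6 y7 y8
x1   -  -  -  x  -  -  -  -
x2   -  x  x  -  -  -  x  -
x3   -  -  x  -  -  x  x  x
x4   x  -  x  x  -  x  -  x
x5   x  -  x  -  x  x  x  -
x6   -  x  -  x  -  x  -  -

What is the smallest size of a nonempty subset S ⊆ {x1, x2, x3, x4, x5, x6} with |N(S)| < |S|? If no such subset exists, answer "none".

none

A matching saturating every left vertex exists, for instance x1→y4, x2→y3, x3→y8, x4→y6, x5→y7, x6→y2.
By Hall's marriage theorem, this means |N(S)| ≥ |S| for every subset S, so no violating subset exists.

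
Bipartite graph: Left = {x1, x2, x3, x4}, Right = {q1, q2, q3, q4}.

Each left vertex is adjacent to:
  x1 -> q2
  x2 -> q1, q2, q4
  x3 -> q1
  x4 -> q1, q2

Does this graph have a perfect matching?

The set {x1, x3, x4} has only 2 neighbours ({q1, q2}), so by Hall's theorem at most 3 of the 4 left vertices can be matched.
Hence no matching covers every left vertex.

No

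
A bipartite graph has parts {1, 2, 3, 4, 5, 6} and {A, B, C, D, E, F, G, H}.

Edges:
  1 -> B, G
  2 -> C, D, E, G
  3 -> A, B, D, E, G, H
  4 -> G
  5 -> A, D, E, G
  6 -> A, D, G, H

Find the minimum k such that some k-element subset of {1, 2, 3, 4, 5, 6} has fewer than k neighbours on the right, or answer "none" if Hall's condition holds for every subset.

A matching saturating every left vertex exists, for instance 1→B, 2→C, 3→A, 4→G, 5→E, 6→D.
By Hall's marriage theorem, this means |N(S)| ≥ |S| for every subset S, so no violating subset exists.

none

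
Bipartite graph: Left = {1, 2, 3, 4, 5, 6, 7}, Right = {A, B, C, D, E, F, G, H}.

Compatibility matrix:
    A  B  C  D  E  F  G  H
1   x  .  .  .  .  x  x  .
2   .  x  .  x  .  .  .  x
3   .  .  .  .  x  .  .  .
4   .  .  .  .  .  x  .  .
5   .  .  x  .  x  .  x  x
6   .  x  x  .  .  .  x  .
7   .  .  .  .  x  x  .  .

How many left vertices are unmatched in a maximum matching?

1

One maximum matching: 1–G, 2–D, 3–E, 4–F, 5–C, 6–B.
The set {3, 4, 7} has only 2 neighbours ({E, F}), so by Hall's theorem at most 6 of the 7 left vertices can be matched.
That matches 6 of the 7, leaving 1 unmatched; no matching can do better.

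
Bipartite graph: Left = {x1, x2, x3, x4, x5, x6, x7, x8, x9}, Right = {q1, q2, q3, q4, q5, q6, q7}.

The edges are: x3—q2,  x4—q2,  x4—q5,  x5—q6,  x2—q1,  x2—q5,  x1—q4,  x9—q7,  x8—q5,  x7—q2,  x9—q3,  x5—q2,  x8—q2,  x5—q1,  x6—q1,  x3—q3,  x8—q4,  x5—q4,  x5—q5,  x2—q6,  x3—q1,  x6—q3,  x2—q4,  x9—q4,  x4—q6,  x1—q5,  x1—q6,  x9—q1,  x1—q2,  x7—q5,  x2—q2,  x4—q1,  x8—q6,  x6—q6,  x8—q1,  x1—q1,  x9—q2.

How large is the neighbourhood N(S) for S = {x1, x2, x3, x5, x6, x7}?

The union of neighbours of {x1, x2, x3, x5, x6, x7} is {q1, q2, q3, q4, q5, q6}, which has 6 elements.
Since |N(S)| = 6 ≥ |S| = 6, Hall's condition holds for this subset.

6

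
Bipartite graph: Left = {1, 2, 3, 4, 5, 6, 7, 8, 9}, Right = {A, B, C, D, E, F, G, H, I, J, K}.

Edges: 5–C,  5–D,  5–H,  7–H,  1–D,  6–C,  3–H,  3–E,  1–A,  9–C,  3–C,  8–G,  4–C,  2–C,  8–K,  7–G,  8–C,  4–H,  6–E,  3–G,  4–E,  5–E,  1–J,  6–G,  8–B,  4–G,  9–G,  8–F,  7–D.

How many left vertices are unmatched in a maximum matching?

2

For example, pair 1–J, 2–C, 3–H, 4–G, 5–D, 6–E, 8–K.
The set {2, 3, 4, 5, 6, 7, 9} has only 5 neighbours ({C, D, E, G, H}), so by Hall's theorem at most 7 of the 9 left vertices can be matched.
That matches 7 of the 9, leaving 2 unmatched; no matching can do better.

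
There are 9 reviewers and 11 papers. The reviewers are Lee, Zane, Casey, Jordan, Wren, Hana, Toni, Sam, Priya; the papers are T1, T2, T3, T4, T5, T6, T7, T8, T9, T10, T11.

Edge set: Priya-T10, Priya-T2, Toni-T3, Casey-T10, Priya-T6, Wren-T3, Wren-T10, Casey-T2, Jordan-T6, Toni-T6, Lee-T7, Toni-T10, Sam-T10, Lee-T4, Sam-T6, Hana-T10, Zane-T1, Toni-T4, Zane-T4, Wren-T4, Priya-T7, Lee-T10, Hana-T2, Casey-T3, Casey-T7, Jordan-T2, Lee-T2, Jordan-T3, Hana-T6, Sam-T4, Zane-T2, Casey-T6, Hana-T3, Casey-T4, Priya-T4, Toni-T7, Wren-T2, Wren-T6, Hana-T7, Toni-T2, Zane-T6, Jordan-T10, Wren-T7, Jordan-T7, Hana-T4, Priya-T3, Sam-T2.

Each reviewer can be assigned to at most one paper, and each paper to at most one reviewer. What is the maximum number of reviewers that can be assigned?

7

One maximum matching: Lee-T2, Zane-T1, Casey-T3, Jordan-T6, Wren-T4, Hana-T7, Toni-T10.
The set {Lee, Casey, Jordan, Wren, Hana, Toni, Sam, Priya} has only 6 neighbours ({T10, T2, T3, T4, T6, T7}), so by Hall's theorem at most 7 of the 9 reviewers can be matched.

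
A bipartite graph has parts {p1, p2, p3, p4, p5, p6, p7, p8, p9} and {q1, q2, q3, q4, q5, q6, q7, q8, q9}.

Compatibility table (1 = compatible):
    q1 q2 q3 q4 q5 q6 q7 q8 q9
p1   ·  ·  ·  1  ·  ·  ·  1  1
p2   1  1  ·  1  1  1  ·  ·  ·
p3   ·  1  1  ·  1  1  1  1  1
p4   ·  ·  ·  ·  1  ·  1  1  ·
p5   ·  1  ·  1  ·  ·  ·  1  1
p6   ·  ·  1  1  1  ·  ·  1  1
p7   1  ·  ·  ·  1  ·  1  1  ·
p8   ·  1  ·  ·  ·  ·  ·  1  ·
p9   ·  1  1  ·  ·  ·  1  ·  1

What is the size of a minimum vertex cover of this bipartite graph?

9

{p1, p2, p3, p4, p5, p6, p7, p8, p9} is a vertex cover of size 9: every edge has an endpoint in this set.
No smaller cover exists because p1–q4, p2–q1, p3–q6, p4–q5, p5–q9, p6–q3, p7–q7, p8–q8, p9–q2 is a matching of size 9, and a cover must include an endpoint of each of these disjoint edges (König's theorem).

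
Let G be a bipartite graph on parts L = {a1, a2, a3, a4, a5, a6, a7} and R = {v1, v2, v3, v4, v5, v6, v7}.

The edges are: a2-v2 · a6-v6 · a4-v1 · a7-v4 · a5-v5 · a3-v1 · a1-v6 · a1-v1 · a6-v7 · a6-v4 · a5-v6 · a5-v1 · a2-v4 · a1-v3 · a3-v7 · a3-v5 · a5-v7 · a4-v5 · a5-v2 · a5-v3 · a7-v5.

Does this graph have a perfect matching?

For example, pair a1-v1, a2-v2, a3-v7, a4-v5, a5-v3, a6-v6, a7-v4.
Every left vertex is matched, so this is a perfect matching.

Yes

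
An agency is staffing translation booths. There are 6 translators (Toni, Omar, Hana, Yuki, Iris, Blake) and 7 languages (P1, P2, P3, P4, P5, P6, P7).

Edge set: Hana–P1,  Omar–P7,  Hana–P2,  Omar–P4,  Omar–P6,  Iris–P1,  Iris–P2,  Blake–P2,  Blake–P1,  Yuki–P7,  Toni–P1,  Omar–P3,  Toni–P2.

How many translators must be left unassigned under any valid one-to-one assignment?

A valid assignment of size 4: Toni-P2, Omar-P6, Hana-P1, Yuki-P7.
The set {Toni, Hana, Iris, Blake} has only 2 neighbours ({P1, P2}), so by Hall's theorem at most 4 of the 6 translators can be matched.
That matches 4 of the 6, leaving 2 unmatched; no matching can do better.

2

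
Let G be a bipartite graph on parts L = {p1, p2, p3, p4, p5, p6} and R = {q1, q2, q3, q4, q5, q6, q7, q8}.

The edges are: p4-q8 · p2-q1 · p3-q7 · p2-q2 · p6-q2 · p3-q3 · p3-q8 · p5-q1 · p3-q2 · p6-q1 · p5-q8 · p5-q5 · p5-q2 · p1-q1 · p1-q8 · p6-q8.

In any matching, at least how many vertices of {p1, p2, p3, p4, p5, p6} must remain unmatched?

One maximum matching: p1→q1, p2→q2, p3→q7, p4→q8, p5→q5.
The set {p1, p2, p4, p6} has only 3 neighbours ({q1, q2, q8}), so by Hall's theorem at most 5 of the 6 left vertices can be matched.
That matches 5 of the 6, leaving 1 unmatched; no matching can do better.

1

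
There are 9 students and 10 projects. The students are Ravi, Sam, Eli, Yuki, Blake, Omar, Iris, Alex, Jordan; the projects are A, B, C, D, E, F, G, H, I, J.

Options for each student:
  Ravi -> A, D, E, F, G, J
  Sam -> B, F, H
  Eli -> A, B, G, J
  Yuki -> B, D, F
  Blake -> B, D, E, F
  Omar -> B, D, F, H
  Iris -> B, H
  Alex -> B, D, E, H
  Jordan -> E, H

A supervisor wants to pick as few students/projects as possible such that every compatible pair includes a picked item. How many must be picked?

7

The 7 edges Ravi–G, Sam–H, Eli–J, Yuki–D, Blake–E, Omar–F, Iris–B form a matching, so any vertex cover needs at least 7 vertices (one per matched edge).
Conversely {Ravi, Eli, B, D, E, F, H} meets every edge and has exactly 7 vertices, so 7 is optimal.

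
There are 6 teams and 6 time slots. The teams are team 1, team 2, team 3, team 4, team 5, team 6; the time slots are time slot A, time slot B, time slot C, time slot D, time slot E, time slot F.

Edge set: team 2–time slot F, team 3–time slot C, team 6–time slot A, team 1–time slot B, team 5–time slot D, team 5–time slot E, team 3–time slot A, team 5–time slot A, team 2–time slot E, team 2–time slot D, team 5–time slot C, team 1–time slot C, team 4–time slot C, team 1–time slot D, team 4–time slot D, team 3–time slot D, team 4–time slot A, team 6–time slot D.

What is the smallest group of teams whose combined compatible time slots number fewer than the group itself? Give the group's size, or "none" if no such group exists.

none

A matching saturating every team exists, for instance team 1→time slot B, team 2→time slot F, team 3→time slot C, team 4→time slot A, team 5→time slot E, team 6→time slot D.
By Hall's marriage theorem, this means |N(S)| ≥ |S| for every subset S, so no violating subset exists.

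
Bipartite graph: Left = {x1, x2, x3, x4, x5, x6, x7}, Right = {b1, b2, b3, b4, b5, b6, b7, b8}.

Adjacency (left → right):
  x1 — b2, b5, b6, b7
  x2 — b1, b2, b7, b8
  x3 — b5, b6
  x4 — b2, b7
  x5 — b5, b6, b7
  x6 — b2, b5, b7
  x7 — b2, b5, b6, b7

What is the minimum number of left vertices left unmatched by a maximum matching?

For example, pair x1–b7, x2–b8, x3–b6, x4–b2, x5–b5.
The set {x1, x3, x4, x5, x6, x7} has only 4 neighbours ({b2, b5, b6, b7}), so by Hall's theorem at most 5 of the 7 left vertices can be matched.
That matches 5 of the 7, leaving 2 unmatched; no matching can do better.

2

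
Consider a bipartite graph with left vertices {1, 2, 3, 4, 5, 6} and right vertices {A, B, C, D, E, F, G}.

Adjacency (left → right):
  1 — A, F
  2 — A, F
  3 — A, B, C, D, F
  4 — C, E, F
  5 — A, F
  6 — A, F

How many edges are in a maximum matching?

4

A valid assignment of size 4: 1-A, 2-F, 3-B, 4-E.
The set {1, 2, 5, 6} has only 2 neighbours ({A, F}), so by Hall's theorem at most 4 of the 6 left vertices can be matched.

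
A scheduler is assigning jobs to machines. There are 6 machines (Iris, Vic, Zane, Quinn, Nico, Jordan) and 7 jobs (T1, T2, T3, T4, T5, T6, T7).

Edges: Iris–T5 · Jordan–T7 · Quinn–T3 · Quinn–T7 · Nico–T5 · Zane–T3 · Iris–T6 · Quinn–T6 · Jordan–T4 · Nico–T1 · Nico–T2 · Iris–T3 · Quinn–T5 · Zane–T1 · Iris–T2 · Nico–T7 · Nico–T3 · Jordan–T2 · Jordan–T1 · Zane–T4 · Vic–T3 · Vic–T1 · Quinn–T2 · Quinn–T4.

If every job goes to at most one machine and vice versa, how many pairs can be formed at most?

For example, pair Iris→T5, Vic→T3, Zane→T1, Quinn→T4, Nico→T7, Jordan→T2.
All 6 machines are matched, so no larger matching exists.

6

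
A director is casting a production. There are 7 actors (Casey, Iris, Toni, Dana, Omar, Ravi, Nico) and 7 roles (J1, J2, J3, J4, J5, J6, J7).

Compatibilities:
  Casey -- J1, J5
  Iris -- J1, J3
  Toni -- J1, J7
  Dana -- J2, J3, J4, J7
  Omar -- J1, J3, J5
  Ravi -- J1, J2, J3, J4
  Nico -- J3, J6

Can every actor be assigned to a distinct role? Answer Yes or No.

Yes

For example, pair Casey→J5, Iris→J1, Toni→J7, Dana→J2, Omar→J3, Ravi→J4, Nico→J6.
Every actor is matched, so this is a perfect matching.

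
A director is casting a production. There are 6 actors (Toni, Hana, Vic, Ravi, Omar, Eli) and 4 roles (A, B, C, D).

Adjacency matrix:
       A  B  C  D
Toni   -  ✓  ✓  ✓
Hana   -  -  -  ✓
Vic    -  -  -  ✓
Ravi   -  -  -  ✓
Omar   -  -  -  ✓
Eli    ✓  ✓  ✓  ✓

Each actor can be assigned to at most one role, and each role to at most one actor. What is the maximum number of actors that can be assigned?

A valid assignment of size 3: Toni-C, Hana-D, Eli-B.
The set {Hana, Vic, Ravi, Omar} has only 1 neighbour ({D}), so by Hall's theorem at most 3 of the 6 actors can be matched.

3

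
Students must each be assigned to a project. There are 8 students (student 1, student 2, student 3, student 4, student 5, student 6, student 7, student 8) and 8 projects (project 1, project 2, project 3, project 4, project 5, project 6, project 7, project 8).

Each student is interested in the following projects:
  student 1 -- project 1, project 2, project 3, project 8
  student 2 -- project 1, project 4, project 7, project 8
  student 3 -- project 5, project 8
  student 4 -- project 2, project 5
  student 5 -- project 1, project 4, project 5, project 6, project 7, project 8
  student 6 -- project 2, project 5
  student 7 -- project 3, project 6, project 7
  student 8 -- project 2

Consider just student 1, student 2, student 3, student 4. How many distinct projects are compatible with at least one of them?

7

The union of neighbours of {student 1, student 2, student 3, student 4} is {project 1, project 2, project 3, project 4, project 5, project 7, project 8}, which has 7 elements.
Since |N(S)| = 7 ≥ |S| = 4, Hall's condition holds for this subset.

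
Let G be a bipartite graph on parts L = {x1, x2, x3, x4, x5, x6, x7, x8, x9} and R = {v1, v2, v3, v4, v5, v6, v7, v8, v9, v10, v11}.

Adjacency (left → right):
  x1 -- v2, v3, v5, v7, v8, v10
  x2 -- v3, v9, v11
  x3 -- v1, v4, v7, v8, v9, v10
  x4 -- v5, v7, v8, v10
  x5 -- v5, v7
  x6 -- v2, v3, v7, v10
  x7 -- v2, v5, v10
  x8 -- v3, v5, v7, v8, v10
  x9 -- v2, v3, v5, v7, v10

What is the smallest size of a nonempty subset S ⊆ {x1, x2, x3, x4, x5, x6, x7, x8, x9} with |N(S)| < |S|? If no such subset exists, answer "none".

Take S = {x1, x4, x5, x6, x7, x8, x9}. Its neighbourhood is {v2, v3, v5, v7, v8, v10}, so |N(S)| = 6 < |S| = 7.
Every subset of size less than 7 has at least as many neighbours as members, so 7 is the minimum.

7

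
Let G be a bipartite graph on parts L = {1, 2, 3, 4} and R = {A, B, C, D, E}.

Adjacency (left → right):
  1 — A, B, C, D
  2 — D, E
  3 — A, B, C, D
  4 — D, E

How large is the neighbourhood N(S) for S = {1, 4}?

5

The union of neighbours of {1, 4} is {A, B, C, D, E}, which has 5 elements.
Since |N(S)| = 5 ≥ |S| = 2, Hall's condition holds for this subset.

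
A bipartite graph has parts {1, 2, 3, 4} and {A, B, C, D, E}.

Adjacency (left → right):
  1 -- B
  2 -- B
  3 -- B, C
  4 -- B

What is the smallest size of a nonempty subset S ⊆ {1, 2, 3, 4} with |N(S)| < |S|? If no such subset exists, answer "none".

Take S = {1, 2}. Its neighbourhood is {B}, so |N(S)| = 1 < |S| = 2.
No single vertex violates Hall's condition since each has at least one neighbour, so 2 is the minimum.

2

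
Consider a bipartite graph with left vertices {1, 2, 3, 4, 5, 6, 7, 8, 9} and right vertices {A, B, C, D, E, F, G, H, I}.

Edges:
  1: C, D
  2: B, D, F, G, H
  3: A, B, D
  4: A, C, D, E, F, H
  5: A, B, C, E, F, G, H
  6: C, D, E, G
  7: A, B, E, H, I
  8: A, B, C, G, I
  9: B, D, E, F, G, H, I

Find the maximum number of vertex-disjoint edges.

A valid assignment of size 9: 1-D, 2-F, 3-B, 4-H, 5-E, 6-C, 7-I, 8-A, 9-G.
All 9 left vertices are matched, so no larger matching exists.

9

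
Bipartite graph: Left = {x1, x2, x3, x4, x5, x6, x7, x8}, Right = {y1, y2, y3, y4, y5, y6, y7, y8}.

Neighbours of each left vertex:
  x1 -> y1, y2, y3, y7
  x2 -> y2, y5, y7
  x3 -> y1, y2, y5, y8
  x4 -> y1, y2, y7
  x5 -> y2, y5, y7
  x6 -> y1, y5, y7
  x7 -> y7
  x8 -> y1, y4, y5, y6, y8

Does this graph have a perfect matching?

The set {x2, x4, x5, x6, x7} has only 4 neighbours ({y1, y2, y5, y7}), so by Hall's theorem at most 7 of the 8 left vertices can be matched.
Hence no matching covers every left vertex.

No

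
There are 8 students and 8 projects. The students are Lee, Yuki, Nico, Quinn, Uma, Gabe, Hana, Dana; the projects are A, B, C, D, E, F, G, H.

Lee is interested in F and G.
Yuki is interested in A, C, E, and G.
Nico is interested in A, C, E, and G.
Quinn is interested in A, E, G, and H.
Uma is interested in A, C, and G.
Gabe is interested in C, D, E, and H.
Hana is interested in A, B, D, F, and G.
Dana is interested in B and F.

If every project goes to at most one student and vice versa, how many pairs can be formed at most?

8

One maximum matching: Lee-F, Yuki-A, Nico-E, Quinn-H, Uma-C, Gabe-D, Hana-G, Dana-B.
This saturates every student, so 8 is the maximum.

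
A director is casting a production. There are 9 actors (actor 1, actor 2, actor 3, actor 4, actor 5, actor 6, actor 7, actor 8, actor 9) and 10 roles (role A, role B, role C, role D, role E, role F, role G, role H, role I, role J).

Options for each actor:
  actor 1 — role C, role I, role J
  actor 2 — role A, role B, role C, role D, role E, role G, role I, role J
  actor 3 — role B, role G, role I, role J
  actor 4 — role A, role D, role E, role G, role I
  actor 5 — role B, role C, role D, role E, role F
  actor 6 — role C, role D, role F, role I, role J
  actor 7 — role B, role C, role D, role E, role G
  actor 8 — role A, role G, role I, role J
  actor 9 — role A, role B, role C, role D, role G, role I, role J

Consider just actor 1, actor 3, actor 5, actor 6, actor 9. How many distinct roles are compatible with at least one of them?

9

The union of neighbours of {actor 1, actor 3, actor 5, actor 6, actor 9} is {role A, role B, role C, role D, role E, role F, role G, role I, role J}, which has 9 elements.
Since |N(S)| = 9 ≥ |S| = 5, Hall's condition holds for this subset.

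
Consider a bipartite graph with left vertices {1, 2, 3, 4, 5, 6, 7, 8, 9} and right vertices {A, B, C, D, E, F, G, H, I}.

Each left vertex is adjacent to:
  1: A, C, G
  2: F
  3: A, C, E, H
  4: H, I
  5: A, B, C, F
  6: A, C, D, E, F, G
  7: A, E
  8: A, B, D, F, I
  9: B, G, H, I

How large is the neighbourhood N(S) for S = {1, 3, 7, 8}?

The union of neighbours of {1, 3, 7, 8} is {A, B, C, D, E, F, G, H, I}, which has 9 elements.
Since |N(S)| = 9 ≥ |S| = 4, Hall's condition holds for this subset.

9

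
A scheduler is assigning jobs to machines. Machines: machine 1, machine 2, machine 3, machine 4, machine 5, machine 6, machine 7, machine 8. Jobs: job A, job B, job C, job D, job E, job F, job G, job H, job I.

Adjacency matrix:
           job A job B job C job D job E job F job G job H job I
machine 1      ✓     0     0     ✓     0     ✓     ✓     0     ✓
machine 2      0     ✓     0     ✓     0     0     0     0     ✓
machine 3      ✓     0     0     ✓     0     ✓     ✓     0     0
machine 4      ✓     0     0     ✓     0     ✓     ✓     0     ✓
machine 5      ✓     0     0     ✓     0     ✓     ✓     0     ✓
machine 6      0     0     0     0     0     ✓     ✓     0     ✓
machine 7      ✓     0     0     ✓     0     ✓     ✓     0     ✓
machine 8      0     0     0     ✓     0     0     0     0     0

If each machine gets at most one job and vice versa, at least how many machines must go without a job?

2

A valid assignment of size 6: machine 1-job I, machine 2-job B, machine 3-job A, machine 4-job G, machine 5-job D, machine 6-job F.
The set {machine 1, machine 3, machine 4, machine 5, machine 6, machine 7, machine 8} has only 5 neighbours ({job A, job D, job F, job G, job I}), so by Hall's theorem at most 6 of the 8 machines can be matched.
That matches 6 of the 8, leaving 2 unmatched; no matching can do better.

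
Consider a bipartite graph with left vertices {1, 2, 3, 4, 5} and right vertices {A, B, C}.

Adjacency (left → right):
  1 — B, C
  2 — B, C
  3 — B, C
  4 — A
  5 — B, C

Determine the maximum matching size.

A valid assignment of size 3: 1-C, 2-B, 4-A.
The set {1, 2, 3, 5} has only 2 neighbours ({B, C}), so by Hall's theorem at most 3 of the 5 left vertices can be matched.

3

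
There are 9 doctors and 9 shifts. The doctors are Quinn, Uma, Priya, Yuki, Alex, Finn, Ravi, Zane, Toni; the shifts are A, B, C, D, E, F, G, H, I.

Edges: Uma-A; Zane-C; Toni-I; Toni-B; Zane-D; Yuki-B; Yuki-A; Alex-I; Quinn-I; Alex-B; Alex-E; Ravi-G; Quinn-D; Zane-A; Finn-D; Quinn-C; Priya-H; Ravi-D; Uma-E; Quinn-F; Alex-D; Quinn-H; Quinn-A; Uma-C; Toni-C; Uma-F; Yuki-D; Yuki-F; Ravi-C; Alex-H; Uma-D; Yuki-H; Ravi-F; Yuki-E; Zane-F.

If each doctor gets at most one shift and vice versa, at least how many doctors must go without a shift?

For example, pair Quinn→F, Uma→E, Priya→H, Yuki→A, Alex→I, Finn→D, Ravi→G, Zane→C, Toni→B.
This saturates every doctor, so 9 is the maximum.
That matches 9 of the 9, leaving 0 unmatched; no matching can do better.

0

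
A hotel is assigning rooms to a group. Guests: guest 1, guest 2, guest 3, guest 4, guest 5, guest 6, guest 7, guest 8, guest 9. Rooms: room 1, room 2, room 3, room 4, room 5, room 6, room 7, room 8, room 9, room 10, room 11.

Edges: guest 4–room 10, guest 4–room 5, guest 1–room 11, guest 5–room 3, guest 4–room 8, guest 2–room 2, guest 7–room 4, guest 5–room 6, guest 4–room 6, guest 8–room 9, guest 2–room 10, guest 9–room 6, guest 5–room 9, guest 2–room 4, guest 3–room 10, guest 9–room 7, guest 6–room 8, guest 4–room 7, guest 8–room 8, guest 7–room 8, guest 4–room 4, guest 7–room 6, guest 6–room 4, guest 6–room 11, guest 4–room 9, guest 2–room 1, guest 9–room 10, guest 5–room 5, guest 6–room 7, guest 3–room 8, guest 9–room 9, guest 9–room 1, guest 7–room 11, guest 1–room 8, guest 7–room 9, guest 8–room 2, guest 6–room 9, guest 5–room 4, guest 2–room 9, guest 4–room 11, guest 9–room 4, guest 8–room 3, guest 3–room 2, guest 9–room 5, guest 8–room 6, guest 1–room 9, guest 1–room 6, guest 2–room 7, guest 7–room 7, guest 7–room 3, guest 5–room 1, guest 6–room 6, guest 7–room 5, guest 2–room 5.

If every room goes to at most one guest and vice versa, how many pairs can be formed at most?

For example, pair guest 1–room 11, guest 2–room 7, guest 3–room 10, guest 4–room 5, guest 5–room 9, guest 6–room 6, guest 7–room 8, guest 8–room 2, guest 9–room 4.
This saturates every guest, so 9 is the maximum.

9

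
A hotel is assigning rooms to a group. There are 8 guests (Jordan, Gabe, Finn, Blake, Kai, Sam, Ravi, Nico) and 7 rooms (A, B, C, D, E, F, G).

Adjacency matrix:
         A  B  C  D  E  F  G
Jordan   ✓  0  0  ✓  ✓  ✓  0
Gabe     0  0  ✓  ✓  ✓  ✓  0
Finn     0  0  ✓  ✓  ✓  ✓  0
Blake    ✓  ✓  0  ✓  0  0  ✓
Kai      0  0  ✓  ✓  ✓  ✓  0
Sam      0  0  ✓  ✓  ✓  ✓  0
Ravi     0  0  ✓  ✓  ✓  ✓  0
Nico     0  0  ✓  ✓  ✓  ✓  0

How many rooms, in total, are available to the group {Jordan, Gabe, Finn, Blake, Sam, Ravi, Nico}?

7

The union of neighbours of {Jordan, Gabe, Finn, Blake, Sam, Ravi, Nico} is {A, B, C, D, E, F, G}, which has 7 elements.
Since |N(S)| = 7 ≥ |S| = 7, Hall's condition holds for this subset.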